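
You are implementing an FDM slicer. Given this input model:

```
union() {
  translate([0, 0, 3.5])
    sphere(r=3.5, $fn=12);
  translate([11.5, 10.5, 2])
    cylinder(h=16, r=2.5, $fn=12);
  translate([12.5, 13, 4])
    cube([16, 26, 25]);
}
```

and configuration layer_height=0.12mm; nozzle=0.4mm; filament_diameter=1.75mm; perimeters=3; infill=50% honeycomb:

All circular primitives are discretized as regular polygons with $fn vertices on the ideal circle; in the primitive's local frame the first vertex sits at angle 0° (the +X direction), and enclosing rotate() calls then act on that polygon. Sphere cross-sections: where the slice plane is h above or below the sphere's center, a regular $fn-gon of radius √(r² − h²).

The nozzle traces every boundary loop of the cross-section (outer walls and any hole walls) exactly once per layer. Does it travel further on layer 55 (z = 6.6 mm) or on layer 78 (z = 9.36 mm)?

Layer 55 (z = 6.6): the sphere: section is a regular 12-gon, circumradius = √(r²−h²) = √(3.5²−3.1²) = 1.625 (perimeter = 2·12·1.625·sin(180°/12) = 10.09 mm); the cylinder at (11.5, 10.5): section is a regular 12-gon, circumradius r=2.5 (perimeter = 2·12·2.500·sin(180°/12) = 15.53 mm); the cube at (12.5, 13) is present — its section is the full 16×26 rectangle (perimeter 84.00 mm); Merging all regions: the 3 present regions are separate (no shared area or edge), so areas and boundary lengths simply add and each stays a separate island — boundary = 109.62 mm. So its perimeter = 109.62 mm. Layer 78 (z = 9.36): the sphere does not reach this height (|z−center|=5.860 > r=3.5); the cylinder at (11.5, 10.5): section is a regular 12-gon, circumradius r=2.5 (perimeter = 2·12·2.500·sin(180°/12) = 15.53 mm); the 16×26 cube at (12.5, 13) contributes its full rectangle (perimeter 84.00 mm); Combining (union): the 2 present regions are separate (no shared area or edge), so areas and boundary lengths simply add and each stays a separate island — boundary = 99.53 mm. So its perimeter = 99.53 mm. Layer 55 is larger (109.62 vs 99.53 mm).

layer 55 (z = 6.6 mm)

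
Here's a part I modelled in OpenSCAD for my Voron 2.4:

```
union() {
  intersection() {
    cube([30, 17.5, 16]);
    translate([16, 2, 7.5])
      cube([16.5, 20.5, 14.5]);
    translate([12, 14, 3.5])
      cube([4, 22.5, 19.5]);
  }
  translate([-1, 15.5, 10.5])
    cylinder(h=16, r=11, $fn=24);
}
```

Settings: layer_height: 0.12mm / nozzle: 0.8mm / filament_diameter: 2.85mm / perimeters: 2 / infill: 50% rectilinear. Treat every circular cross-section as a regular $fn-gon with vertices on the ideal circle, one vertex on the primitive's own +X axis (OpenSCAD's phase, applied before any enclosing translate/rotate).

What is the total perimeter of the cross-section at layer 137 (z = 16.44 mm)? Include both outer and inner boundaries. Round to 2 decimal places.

At z = 16.44 mm: the cube does not reach this height (z outside [0, 16]); the cube at (16, 2) (footprint 16.5×20.5) is included at this height (perimeter 74.00 mm); the cube at (12, 14) (footprint 4×22.5) is included at this height (perimeter 53.00 mm); Keeping only the common overlap: at least one operand is absent at this height, so nothing remains; the r=11 cylinder at (-1, 15.5) contributes a regular 24-gon of circumradius 11 (perimeter = 2·24·11.000·sin(180°/24) = 68.92 mm); Taking the union: only the r=11 cylinder at (-1, 15.5) is present, so the union is just that shape — boundary = 68.92 mm. Overall, the cross-section is a single solid region. Total boundary length (outer) = 68.92 mm.

68.92 mm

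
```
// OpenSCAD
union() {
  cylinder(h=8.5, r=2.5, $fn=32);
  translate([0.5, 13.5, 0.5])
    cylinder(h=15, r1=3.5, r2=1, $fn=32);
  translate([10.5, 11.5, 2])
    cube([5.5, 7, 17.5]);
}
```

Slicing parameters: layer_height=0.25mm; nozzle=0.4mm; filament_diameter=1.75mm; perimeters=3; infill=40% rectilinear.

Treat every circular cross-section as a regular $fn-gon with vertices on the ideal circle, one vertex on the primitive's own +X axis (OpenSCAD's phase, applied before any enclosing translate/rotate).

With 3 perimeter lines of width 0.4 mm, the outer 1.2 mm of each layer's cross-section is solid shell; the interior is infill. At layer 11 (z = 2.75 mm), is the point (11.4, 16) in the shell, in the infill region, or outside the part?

At z = 2.75 mm: the r=2.5 cylinder contributes a regular 32-gon of circumradius 2.5; the cone at (0.5, 13.5): at t=0.150 of its height the radius interpolates to r₁+(r₂−r₁)t = 3.125, giving a regular 32-gon of that circumradius; the cube at (10.5, 11.5) is present — its section is the full 5.5×7 rectangle; Merging all regions: the 3 present regions are separate (no shared area or edge), so areas and boundary lengths simply add and each stays a separate island — 3 connected regions. Overall, the cross-section has 3 separate islands. The nearest boundary edge runs (10.50, 11.50)→(10.50, 18.50); distance from the point to it = 0.90 mm. (Shell/infill is judged within the island containing the point — the largest one.) The point is inside the cross-section, 0.90 mm from the nearest boundary — within the 1.2 mm shell band (3 × 0.4).

shell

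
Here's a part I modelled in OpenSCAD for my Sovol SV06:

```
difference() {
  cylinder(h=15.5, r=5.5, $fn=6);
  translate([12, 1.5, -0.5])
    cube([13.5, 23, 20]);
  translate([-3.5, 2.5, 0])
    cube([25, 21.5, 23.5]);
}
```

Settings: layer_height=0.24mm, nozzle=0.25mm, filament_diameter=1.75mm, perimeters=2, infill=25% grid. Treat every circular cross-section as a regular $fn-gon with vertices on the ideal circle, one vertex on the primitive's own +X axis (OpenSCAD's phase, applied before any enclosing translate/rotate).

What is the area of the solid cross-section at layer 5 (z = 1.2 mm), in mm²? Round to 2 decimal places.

At z = 1.2 mm: the cylinder: section is a regular 6-gon, circumradius r=5.5 (area = (6/2)·5.500²·sin(360°/6) = 78.59 mm²); the cube at (12, 1.5) (footprint 13.5×23) is included at this height (area 310.50 mm²); the 25×21.5 cube at (-3.5, 2.5) contributes its full rectangle (area 537.50 mm²); Subtracting the remaining from the first: starting from the r=5.5 cylinder (78.59 mm²), the 13.5×23 cube at (12, 1.5) misses the remaining region (no effect); the 25×21.5 cube at (-3.5, 2.5) partially overlaps it — only the 15.14 mm² overlap (of its 537.50 mm²) is removed, clipping the outline — area = 63.46 mm². Overall, the cross-section is a single solid region. Net area = 63.46 mm².

63.46 mm²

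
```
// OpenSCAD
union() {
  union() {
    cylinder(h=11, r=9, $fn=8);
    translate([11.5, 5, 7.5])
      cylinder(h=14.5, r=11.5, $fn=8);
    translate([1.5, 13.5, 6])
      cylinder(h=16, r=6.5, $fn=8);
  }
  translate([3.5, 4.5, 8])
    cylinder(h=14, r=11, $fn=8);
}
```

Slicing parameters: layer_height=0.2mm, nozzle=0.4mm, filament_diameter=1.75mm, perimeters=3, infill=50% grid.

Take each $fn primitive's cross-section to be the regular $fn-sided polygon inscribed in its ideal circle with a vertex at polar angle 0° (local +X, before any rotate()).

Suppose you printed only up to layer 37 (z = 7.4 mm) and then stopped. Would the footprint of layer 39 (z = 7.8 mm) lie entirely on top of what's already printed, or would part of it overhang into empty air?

part overhangs

Compare the two slices. At z = 7.4: the r=9 cylinder contributes a regular 8-gon of circumradius 9 (area = (8/2)·9.000²·sin(360°/8) = 229.10 mm²); the cylinder at (11.5, 5) is not intersected at this z (z outside [7.5, 22]); the r=6.5 cylinder at (1.5, 13.5) gives a regular 8-gon of circumradius 6.5 (constant along its height) (area = (8/2)·6.500²·sin(360°/8) = 119.50 mm²); Merging all regions: the regions partially overlap — summed areas 348.60 mm² minus the doubly-counted overlap 4.36 mm² gives 344.24 mm² — area = 344.24 mm²; the cylinder at (3.5, 4.5) is not intersected at this z (z outside [8, 22]); Combining (union): only that combined region is present, so the union is just that shape — area = 344.24 mm². At z = 7.8: the r=9 cylinder contributes a regular 8-gon of circumradius 9 (area = (8/2)·9.000²·sin(360°/8) = 229.10 mm²); the cylinder at (11.5, 5): section is a regular 8-gon, circumradius r=11.5 (area = (8/2)·11.500²·sin(360°/8) = 374.06 mm²); the r=6.5 cylinder at (1.5, 13.5) gives a regular 8-gon of circumradius 6.5 (constant along its height) (area = (8/2)·6.500²·sin(360°/8) = 119.50 mm²); Combining (union): the regions partially overlap — summed areas 722.66 mm² minus the doubly-counted overlap 100.74 mm² gives 621.92 mm² — area = 621.92 mm²; the cylinder at (3.5, 4.5) does not reach this height (z outside [8, 22]); Merging all regions: only that combined region is present, so the union is just that shape — area = 621.92 mm². Checking containment: at z = 7.8 the cross-section extends beyond the z = 7.4 cross-section by about 277.68 mm².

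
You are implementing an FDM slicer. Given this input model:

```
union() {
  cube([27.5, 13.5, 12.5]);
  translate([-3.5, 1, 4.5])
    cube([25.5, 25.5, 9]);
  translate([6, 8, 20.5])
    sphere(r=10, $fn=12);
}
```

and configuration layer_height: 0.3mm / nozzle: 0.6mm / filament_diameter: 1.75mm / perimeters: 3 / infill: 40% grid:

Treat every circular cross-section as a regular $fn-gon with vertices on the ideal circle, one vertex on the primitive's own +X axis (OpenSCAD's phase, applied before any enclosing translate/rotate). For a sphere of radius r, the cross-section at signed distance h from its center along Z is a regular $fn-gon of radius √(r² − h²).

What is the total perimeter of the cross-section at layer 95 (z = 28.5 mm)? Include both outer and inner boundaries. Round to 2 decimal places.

At z = 28.5 mm: the cube does not reach this height (z outside [0, 12.5]); the cube at (-3.5, 1) is absent (z outside [4.5, 13.5]); the r=10 sphere at (6, 8) slices to a regular 12-gon of circumradius 6.000 (√(r²−h²) with h=8 from center) (perimeter = 2·12·6.000·sin(180°/12) = 37.27 mm); Taking the union: only the r=10 sphere at (6, 8) is present, so the union is just that shape — boundary = 37.27 mm. Overall, the cross-section is a single solid region. Total boundary length (outer) = 37.27 mm.

37.27 mm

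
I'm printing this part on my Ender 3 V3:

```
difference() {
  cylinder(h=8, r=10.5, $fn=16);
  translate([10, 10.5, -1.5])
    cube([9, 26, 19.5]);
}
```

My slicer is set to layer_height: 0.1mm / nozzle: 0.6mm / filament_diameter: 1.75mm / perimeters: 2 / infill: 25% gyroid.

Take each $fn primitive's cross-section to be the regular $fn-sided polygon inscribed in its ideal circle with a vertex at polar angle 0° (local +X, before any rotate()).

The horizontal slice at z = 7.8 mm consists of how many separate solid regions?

At z = 7.8 mm: the r=10.5 cylinder gives a regular 16-gon of circumradius 10.5 (constant along its height); the cube at (10, 10.5) (footprint 9×26) is included at this height; Subtracting the remaining from the first: starting from the r=10.5 cylinder, the 9×26 cube at (10, 10.5) misses the remaining region (no effect) — 1 connected region. The result has 1 disconnected region.

1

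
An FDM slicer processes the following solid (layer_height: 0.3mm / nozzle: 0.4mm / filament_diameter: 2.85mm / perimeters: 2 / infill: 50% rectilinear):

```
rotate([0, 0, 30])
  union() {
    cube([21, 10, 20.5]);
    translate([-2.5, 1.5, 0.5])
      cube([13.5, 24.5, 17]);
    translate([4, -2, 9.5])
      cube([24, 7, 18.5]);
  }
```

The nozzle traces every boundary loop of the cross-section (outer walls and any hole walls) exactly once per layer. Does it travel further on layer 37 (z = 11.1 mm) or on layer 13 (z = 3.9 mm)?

layer 37 (z = 11.1 mm)

Layer 37 (z = 11.1): the cube is present — its section is the full 21×10 rectangle (perimeter 62.00 mm); the 13.5×24.5 cube at (-2.5, 1.5) contributes its full rectangle (perimeter 76.00 mm); the cube at (4, -2) is present — its section is the full 24×7 rectangle (perimeter 62.00 mm); Combining (union): the regions partially overlap (shared area 178.50 mm²), so the edge portions inside another operand are dropped and the merged outline is re-measured after clipping — boundary = 117.00 mm; (rotated 30° about Z; rotation is an isometry so areas/perimeters/island counts are preserved). So its perimeter = 117.00 mm. Layer 13 (z = 3.9): the 21×10 cube contributes its full rectangle (perimeter 62.00 mm); the cube at (-2.5, 1.5) (footprint 13.5×24.5) is included at this height (perimeter 76.00 mm); the cube at (4, -2) is not intersected at this z (z outside [9.5, 28]); Combining (union): the regions partially overlap (shared area 93.50 mm²), so the edge portions inside another operand are dropped and the merged outline is re-measured after clipping — boundary = 99.00 mm; (rotated 30° about Z; rotation is an isometry so areas/perimeters/island counts are preserved). So its perimeter = 99.00 mm. Layer 37 is larger (117.00 vs 99.00 mm).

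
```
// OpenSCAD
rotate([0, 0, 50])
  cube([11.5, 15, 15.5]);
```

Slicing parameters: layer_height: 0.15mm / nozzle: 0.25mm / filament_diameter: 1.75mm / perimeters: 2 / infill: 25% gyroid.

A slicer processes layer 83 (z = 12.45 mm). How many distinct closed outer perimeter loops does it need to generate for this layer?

1

At z = 12.45 mm: the 11.5×15 cube contributes its full rectangle; (whole slice rotated 50° about Z — lengths, areas and connectivity unchanged). The result has 1 disconnected region.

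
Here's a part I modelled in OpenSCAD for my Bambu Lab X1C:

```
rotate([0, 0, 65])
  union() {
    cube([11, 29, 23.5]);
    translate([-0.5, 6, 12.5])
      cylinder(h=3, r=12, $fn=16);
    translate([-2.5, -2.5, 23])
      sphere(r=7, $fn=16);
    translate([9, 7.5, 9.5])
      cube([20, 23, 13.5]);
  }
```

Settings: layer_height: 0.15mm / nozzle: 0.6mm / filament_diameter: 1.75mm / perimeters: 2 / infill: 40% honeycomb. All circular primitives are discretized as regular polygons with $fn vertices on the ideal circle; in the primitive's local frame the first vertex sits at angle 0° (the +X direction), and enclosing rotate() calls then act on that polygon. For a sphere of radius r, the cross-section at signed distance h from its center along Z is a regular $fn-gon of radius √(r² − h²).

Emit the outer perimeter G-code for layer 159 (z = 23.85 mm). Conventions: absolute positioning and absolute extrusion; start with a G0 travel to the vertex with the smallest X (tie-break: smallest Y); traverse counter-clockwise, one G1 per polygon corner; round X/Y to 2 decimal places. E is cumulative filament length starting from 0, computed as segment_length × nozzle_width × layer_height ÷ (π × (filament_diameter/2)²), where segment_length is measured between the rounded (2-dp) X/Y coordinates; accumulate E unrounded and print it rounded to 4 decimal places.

At z = 23.85 mm: the cube is absent (z outside [0, 23.5]); the cylinder at (-0.5, 6) is not intersected at this z (z outside [12.5, 15.5]); the r=7 sphere at (-2.5, -2.5) contributes a regular 16-gon of circumradius √(7²−0.85²) = 6.948; the cube at (9, 7.5) is absent (z outside [9.5, 23]); Merging all regions: only the r=7 sphere at (-2.5, -2.5) is present, so the union is just that shape — 1 connected region; (whole slice rotated 65° about Z — lengths, areas and connectivity unchanged). The outline is a single polygon with 16 vertices. Extrusion per mm of travel: 0.6 × 0.15 / (π × 0.875²) = 0.037418. Accumulating E over each segment gives final E = 1.6230.

G0 X-5.73 Y-3.02 Z23.85
G1 X-5.32 Y-5.70 E0.1014
G1 X-3.91 Y-8.02 E0.2030
G1 X-1.73 Y-9.62 E0.3042
G1 X0.91 Y-10.26 E0.4059
G1 X3.59 Y-9.85 E0.5073
G1 X5.90 Y-8.45 E0.6084
G1 X7.51 Y-6.26 E0.7101
G1 X8.15 Y-3.63 E0.8114
G1 X7.74 Y-0.95 E0.9128
G1 X6.33 Y1.37 E1.0144
G1 X4.15 Y2.97 E1.1156
G1 X1.51 Y3.62 E1.2173
G1 X-1.17 Y3.21 E1.3187
G1 X-3.48 Y1.80 E1.4200
G1 X-5.09 Y-0.39 E1.5217
G1 X-5.73 Y-3.02 E1.6230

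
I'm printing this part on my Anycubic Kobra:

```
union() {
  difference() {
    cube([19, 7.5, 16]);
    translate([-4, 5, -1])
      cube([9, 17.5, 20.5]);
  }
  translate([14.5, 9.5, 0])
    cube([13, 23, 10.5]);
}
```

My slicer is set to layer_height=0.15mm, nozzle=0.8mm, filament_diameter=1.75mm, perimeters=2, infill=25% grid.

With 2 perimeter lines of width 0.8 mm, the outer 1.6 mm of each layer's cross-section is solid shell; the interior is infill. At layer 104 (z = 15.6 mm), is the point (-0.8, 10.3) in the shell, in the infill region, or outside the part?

At z = 15.6 mm: the 19×7.5 cube contributes its full rectangle; the cube at (-4, 5) (footprint 9×17.5) is included at this height; Taking the first minus the rest: starting from the 19×7.5 cube, the 9×17.5 cube at (-4, 5) partially overlaps it — only the 12.50 mm² overlap (of its 157.50 mm²) is removed, clipping the outline — 1 connected region; the cube at (14.5, 9.5) does not reach this height (z outside [0, 10.5]); Combining (union): only the result so far is present, so the union is just that shape — 1 connected region. Overall, the cross-section is a single solid region. The nearest boundary edge runs (0.00, 0.00)→(0.00, 5.00); distance from the point to it = 5.36 mm. The point is not inside any of the regions above, so it lies outside the cross-section (5.36 mm from the nearest boundary).

outside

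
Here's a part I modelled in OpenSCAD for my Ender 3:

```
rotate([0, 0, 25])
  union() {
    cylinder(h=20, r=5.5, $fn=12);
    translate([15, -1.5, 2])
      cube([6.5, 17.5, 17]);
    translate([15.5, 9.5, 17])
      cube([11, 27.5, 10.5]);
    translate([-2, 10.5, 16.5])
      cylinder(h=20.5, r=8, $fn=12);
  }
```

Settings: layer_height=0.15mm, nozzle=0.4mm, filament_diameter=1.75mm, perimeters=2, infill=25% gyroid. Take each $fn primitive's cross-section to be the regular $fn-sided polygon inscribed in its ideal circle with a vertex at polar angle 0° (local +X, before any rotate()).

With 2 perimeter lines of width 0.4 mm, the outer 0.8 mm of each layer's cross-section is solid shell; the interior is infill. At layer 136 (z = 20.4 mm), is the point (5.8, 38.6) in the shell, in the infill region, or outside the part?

At z = 20.4 mm: the cylinder is absent (z outside [0, 20]); the cube at (15, -1.5) is absent (z outside [2, 19]); the 11×27.5 cube at (15.5, 9.5) contributes its full rectangle; the r=8 cylinder at (-2, 10.5) contributes a regular 12-gon of circumradius 8; Combining (union): the 2 present regions are separate (no shared area or edge), so areas and boundary lengths simply add and each stays a separate island — 2 connected regions; (rotated 25° about Z; rotation is an isometry so areas/perimeters/island counts are preserved). Overall, the cross-section has 2 separate islands. Undo the 25° rotation: the query point maps to (21.570, 32.532) in the un-rotated model frame. The nearest boundary edge runs (15.50, 37.00)→(26.50, 37.00); distance from the point to it = 4.47 mm. (Shell/infill is judged within the island containing the point — the largest one.) The point is inside the cross-section and 4.47 mm from the nearest boundary — more than the 0.8 mm shell width (2 × 0.4), so it's in the infill interior.

infill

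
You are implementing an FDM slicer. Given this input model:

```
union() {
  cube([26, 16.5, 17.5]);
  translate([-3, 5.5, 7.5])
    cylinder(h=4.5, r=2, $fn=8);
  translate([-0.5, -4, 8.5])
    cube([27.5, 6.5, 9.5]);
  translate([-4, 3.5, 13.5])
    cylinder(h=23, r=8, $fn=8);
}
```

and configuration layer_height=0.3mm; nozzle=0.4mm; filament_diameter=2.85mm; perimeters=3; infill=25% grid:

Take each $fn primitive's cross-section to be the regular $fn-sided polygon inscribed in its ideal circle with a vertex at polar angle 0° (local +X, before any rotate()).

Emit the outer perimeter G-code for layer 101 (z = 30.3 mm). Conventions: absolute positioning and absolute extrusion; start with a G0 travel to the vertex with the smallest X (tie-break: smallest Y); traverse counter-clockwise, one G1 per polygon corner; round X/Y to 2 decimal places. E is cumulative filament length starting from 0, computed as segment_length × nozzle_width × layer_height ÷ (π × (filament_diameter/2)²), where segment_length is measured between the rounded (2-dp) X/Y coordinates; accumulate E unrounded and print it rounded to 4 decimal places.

At z = 30.3 mm: the cube is absent (z outside [0, 17.5]); the cylinder at (-3, 5.5) does not reach this height (z outside [7.5, 12]); the cube at (-0.5, -4) is not intersected at this z (z outside [8.5, 18]); the cylinder at (-4, 3.5): section is a regular 8-gon, circumradius r=8; Taking the union: only the r=8 cylinder at (-4, 3.5) is present, so the union is just that shape — 1 connected region. The outline is a single polygon with 8 vertices. Extrusion per mm of travel: 0.4 × 0.3 / (π × 1.425²) = 0.018811. Accumulating E over each segment gives final E = 0.9217.

G0 X-12.00 Y3.50 Z30.30
G1 X-9.66 Y-2.16 E0.1152
G1 X-4.00 Y-4.50 E0.2304
G1 X1.66 Y-2.16 E0.3456
G1 X4.00 Y3.50 E0.4608
G1 X1.66 Y9.16 E0.5760
G1 X-4.00 Y11.50 E0.6912
G1 X-9.66 Y9.16 E0.8065
G1 X-12.00 Y3.50 E0.9217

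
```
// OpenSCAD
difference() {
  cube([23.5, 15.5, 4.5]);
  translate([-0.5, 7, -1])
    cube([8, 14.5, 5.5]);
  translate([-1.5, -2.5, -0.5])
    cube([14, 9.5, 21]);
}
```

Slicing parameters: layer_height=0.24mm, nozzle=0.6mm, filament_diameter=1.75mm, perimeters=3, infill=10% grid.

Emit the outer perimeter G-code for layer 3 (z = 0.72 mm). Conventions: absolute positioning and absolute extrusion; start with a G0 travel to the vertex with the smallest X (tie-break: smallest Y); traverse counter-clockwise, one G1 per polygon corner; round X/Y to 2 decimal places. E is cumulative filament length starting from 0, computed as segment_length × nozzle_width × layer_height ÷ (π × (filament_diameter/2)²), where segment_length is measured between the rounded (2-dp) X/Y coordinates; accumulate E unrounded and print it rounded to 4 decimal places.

G0 X7.50 Y7.00 Z0.72
G1 X12.50 Y7.00 E0.2993
G1 X12.50 Y0.00 E0.7184
G1 X23.50 Y0.00 E1.3770
G1 X23.50 Y15.50 E2.3049
G1 X7.50 Y15.50 E3.2628
G1 X7.50 Y7.00 E3.7717

At z = 0.72 mm: the 23.5×15.5 cube contributes its full rectangle; the 8×14.5 cube at (-0.5, 7) contributes its full rectangle; the 14×9.5 cube at (-1.5, -2.5) contributes its full rectangle; Subtracting the remaining from the first: starting from the 23.5×15.5 cube, the 8×14.5 cube at (-0.5, 7) partially overlaps it — only the 63.75 mm² overlap (of its 116.00 mm²) is removed, clipping the outline; the 14×9.5 cube at (-1.5, -2.5) partially overlaps it — only the 87.50 mm² overlap (of its 133.00 mm²) is removed, clipping the outline — 1 connected region. The outline is a single polygon with 6 vertices. Extrusion per mm of travel: 0.6 × 0.24 / (π × 0.875²) = 0.059868. Accumulating E over each segment gives final E = 3.7717.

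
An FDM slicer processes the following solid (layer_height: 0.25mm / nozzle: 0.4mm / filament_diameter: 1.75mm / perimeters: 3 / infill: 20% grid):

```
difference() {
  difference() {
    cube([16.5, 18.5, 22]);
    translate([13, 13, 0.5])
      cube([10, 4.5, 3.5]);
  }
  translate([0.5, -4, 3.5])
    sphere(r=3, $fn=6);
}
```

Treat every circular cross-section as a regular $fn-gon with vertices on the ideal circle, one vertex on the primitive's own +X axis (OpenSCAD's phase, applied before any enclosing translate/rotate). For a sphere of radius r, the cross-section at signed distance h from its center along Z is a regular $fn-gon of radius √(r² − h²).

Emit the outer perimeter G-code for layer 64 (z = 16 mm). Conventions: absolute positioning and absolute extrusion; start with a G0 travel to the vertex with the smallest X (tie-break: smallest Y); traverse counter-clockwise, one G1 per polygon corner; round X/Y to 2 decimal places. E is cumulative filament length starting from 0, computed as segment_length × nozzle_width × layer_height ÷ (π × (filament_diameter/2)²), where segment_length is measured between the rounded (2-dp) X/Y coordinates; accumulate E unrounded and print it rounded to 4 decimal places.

G0 X0.00 Y0.00 Z16.00
G1 X16.50 Y0.00 E0.6860
G1 X16.50 Y18.50 E1.4551
G1 X0.00 Y18.50 E2.1411
G1 X0.00 Y0.00 E2.9103

At z = 16 mm: the cube (footprint 16.5×18.5) is included at this height; the cube at (13, 13) is not intersected at this z (z outside [0.5, 4]); Subtracting the remaining from the first: none of the subtracted shapes is present at this height, so the 16.5×18.5 cube is unchanged — 1 connected region; the sphere at (0.5, -4) does not reach this height (|z−center|=12.500 > r=3); Taking the first minus the rest: none of the subtracted shapes is present at this height, so the result so far is unchanged — 1 connected region. The outline is a single polygon with 4 vertices. Extrusion per mm of travel: 0.4 × 0.25 / (π × 0.875²) = 0.041575. Accumulating E over each segment gives final E = 2.9103.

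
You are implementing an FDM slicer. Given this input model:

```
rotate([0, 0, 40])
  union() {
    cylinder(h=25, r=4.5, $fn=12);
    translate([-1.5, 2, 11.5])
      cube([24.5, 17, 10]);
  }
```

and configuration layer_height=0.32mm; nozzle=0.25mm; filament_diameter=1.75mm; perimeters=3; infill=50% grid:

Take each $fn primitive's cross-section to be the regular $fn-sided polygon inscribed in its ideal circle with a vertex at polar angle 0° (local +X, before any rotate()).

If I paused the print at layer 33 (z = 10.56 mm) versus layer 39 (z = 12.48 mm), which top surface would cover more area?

Layer 33 (z = 10.56): the r=4.5 cylinder contributes a regular 12-gon of circumradius 4.5 (area = (12/2)·4.500²·sin(360°/12) = 60.75 mm²); the cube at (-1.5, 2) does not reach this height (z outside [11.5, 21.5]); Taking the union: only the r=4.5 cylinder is present, so the union is just that shape — area = 60.75 mm²; (whole slice rotated 40° about Z — lengths, areas and connectivity unchanged). So its area = 60.75 mm². Layer 39 (z = 12.48): the cylinder: section is a regular 12-gon, circumradius r=4.5 (area = (12/2)·4.500²·sin(360°/12) = 60.75 mm²); the 24.5×17 cube at (-1.5, 2) contributes its full rectangle (area 416.50 mm²); Taking the union: the regions partially overlap — summed areas 477.25 mm² minus the doubly-counted overlap 10.17 mm² gives 467.08 mm² — area = 467.08 mm²; (whole slice rotated 40° about Z — lengths, areas and connectivity unchanged). So its area = 467.08 mm². Layer 39 is larger (467.08 vs 60.75 mm²).

layer 39 (z = 12.48 mm)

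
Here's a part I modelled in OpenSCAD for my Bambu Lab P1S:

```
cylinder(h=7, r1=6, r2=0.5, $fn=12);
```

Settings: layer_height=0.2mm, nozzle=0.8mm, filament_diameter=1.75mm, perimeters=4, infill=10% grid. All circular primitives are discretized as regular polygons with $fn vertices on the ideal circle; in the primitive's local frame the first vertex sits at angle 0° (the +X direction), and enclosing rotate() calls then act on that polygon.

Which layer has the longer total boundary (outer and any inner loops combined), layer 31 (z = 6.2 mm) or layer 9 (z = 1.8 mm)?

Layer 31 (z = 6.2): the cone (r1=6→r2=0.5) has section circumradius 1.129 here — a regular 12-gon (perimeter = 2·12·1.129·sin(180°/12) = 7.01 mm). So its perimeter = 7.01 mm. Layer 9 (z = 1.8): the cone contributes a regular 12-gon of circumradius 4.586 (interpolated between r1=6 and r2=0.5 at t=0.257) (perimeter = 2·12·4.586·sin(180°/12) = 28.48 mm). So its perimeter = 28.48 mm. Layer 9 is larger (28.48 vs 7.01 mm).

layer 9 (z = 1.8 mm)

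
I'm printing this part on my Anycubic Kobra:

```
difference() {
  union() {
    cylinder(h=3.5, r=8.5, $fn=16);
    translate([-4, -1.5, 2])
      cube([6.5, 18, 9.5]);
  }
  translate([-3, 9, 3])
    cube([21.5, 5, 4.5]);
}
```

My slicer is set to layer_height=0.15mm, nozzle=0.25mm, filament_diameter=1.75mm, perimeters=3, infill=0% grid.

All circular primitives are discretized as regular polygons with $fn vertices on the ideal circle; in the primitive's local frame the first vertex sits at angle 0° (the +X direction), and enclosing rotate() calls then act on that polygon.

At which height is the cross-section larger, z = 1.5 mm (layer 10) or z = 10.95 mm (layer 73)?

Layer 10 (z = 1.5): the cylinder: section is a regular 16-gon, circumradius r=8.5 (area = (16/2)·8.500²·sin(360°/16) = 221.19 mm²); the cube at (-4, -1.5) is absent (z outside [2, 11.5]); Taking the union: only the r=8.5 cylinder is present, so the union is just that shape — area = 221.19 mm²; the cube at (-3, 9) is not intersected at this z (z outside [3, 7.5]); Taking the first minus the rest: none of the subtracted shapes is present at this height, so that combined region is unchanged — area = 221.19 mm². So its area = 221.19 mm². Layer 73 (z = 10.95): the cylinder does not reach this height (z outside [0, 3.5]); the cube at (-4, -1.5) is present — its section is the full 6.5×18 rectangle (area 117.00 mm²); Merging all regions: only the 6.5×18 cube at (-4, -1.5) is present, so the union is just that shape — area = 117.00 mm²; the cube at (-3, 9) is not intersected at this z (z outside [3, 7.5]); After the difference (first − rest): none of the subtracted shapes is present at this height, so that combined region is unchanged — area = 117.00 mm². So its area = 117.00 mm². Layer 10 is larger (221.19 vs 117.00 mm²).

layer 10 (z = 1.5 mm)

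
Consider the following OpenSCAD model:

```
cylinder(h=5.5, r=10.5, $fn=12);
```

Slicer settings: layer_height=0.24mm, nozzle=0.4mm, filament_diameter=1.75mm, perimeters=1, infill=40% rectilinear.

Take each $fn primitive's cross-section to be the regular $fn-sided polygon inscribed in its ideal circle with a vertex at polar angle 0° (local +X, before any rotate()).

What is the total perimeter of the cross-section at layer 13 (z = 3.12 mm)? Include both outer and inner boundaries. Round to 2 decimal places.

At z = 3.12 mm: the r=10.5 cylinder gives a regular 12-gon of circumradius 10.5 (constant along its height) (perimeter = 2·12·10.500·sin(180°/12) = 65.22 mm). Overall, the cross-section is a single solid region. Total boundary length (outer) = 65.22 mm.

65.22 mm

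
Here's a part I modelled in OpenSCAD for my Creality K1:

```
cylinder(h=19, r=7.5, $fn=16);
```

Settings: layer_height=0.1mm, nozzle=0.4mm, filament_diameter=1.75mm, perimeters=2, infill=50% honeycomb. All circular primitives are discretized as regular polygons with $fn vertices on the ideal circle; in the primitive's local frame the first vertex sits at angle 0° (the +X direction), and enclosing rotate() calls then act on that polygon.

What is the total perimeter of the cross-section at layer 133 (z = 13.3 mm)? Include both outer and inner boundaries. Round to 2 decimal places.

46.82 mm

At z = 13.3 mm: the r=7.5 cylinder gives a regular 16-gon of circumradius 7.5 (constant along its height) (perimeter = 2·16·7.500·sin(180°/16) = 46.82 mm). Overall, the cross-section is a single solid region. Total boundary length (outer) = 46.82 mm.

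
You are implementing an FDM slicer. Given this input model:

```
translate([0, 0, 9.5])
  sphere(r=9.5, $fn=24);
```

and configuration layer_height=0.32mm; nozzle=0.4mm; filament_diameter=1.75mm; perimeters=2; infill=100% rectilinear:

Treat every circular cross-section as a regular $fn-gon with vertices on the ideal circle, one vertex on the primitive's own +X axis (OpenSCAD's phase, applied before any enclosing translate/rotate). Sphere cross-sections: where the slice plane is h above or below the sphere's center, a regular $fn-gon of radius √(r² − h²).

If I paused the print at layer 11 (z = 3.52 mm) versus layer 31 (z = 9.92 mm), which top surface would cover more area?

layer 31 (z = 9.92 mm)

Layer 11 (z = 3.52): the sphere: section is a regular 24-gon, circumradius = √(r²−h²) = √(9.5²−5.98²) = 7.382 (area = (24/2)·7.382²·sin(360°/24) = 169.24 mm²). So its area = 169.24 mm². Layer 31 (z = 9.92): the r=9.5 sphere slices to a regular 24-gon of circumradius 9.491 (√(r²−h²) with h=0.42 from center) (area = (24/2)·9.491²·sin(360°/24) = 279.75 mm²). So its area = 279.75 mm². Layer 31 is larger (279.75 vs 169.24 mm²).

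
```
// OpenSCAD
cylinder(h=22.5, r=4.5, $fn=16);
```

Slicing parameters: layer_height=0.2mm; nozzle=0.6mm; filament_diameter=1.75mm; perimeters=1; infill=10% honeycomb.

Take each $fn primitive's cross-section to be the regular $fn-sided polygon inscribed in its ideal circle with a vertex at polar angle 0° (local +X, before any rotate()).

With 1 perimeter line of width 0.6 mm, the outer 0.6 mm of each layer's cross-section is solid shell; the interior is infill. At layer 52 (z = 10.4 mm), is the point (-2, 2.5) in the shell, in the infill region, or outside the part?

At z = 10.4 mm: the r=4.5 cylinder contributes a regular 16-gon of circumradius 4.5. Overall, the cross-section is a single solid region. The nearest boundary edge runs (-1.72, 4.16)→(-3.18, 3.18); distance from the point to it = 1.22 mm. The point is inside the cross-section and 1.22 mm from the nearest boundary — more than the 0.6 mm shell width (1 × 0.6), so it's in the infill interior.

infill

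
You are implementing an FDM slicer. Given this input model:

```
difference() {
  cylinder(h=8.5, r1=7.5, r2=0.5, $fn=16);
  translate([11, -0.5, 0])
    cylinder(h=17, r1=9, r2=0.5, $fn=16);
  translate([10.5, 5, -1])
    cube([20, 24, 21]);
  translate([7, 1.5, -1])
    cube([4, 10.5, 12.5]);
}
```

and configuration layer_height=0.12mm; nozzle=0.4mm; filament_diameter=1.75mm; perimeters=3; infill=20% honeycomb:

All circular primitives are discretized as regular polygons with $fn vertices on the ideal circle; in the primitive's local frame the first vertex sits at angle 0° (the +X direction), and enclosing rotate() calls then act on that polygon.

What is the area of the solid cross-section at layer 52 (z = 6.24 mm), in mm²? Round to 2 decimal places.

At z = 6.24 mm: the cone contributes a regular 16-gon of circumradius 2.361 (interpolated between r1=7.5 and r2=0.5 at t=0.734) (area = (16/2)·2.361²·sin(360°/16) = 17.07 mm²); the cone at (11, -0.5): at t=0.367 of its height the radius interpolates to r₁+(r₂−r₁)t = 5.880, giving a regular 16-gon of that circumradius (area = (16/2)·5.880²·sin(360°/16) = 105.85 mm²); the cube at (10.5, 5) is present — its section is the full 20×24 rectangle (area 480.00 mm²); the cube at (7, 1.5) is present — its section is the full 4×10.5 rectangle (area 42.00 mm²); Subtracting the remaining from the first: starting from the cone (17.07 mm²), the cone at (11, -0.5) misses the remaining region (no effect); the 20×24 cube at (10.5, 5) misses the remaining region (no effect); the 4×10.5 cube at (7, 1.5) misses the remaining region (no effect) — area = 17.07 mm². Overall, the cross-section is a single solid region. Net area = 17.07 mm².

17.07 mm²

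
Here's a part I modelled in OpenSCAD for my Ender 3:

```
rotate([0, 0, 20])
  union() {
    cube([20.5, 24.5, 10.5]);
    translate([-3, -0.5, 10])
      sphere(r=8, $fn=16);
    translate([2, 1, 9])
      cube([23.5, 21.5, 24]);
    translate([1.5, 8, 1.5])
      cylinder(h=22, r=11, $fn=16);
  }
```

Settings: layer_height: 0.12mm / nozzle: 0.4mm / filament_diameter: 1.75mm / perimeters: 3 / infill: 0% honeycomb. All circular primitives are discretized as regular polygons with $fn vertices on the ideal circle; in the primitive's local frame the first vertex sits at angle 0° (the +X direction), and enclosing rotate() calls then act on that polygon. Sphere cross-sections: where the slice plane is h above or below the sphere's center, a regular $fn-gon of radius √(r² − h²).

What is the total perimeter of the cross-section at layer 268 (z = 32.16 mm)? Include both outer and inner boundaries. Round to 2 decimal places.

90.00 mm

At z = 32.16 mm: the cube is absent (z outside [0, 10.5]); the sphere at (-3, -0.5) is absent (|z−center|=22.160 > r=8); the cube at (2, 1) (footprint 23.5×21.5) is included at this height (perimeter 90.00 mm); the cylinder at (1.5, 8) is not intersected at this z (z outside [1.5, 23.5]); Taking the union: only the 23.5×21.5 cube at (2, 1) is present, so the union is just that shape — boundary = 90.00 mm; (rotated 20° about Z; rotation is an isometry so areas/perimeters/island counts are preserved). Overall, the cross-section is a single solid region. Total boundary length (outer) = 90.00 mm.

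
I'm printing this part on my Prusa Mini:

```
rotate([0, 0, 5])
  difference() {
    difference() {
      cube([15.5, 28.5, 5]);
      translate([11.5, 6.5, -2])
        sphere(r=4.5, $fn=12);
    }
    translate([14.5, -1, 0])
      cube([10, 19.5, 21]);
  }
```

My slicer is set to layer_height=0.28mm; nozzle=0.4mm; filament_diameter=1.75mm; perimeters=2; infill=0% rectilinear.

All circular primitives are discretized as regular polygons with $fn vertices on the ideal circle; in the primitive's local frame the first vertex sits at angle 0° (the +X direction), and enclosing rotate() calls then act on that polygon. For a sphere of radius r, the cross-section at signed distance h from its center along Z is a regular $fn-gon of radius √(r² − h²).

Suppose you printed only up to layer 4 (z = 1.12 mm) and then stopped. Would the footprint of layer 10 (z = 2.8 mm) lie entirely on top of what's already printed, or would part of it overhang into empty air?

part overhangs

Compare the two slices. At z = 1.12: the cube (footprint 15.5×28.5) is included at this height (area 441.75 mm²); the r=4.5 sphere at (11.5, 6.5) slices to a regular 12-gon of circumradius 3.243 (√(r²−h²) with h=3.12 from center) (area = (12/2)·3.243²·sin(360°/12) = 31.55 mm²); Taking the first minus the rest: starting from the 15.5×28.5 cube (441.75 mm²), the r=4.5 sphere at (11.5, 6.5) lies wholly inside it (removes its full 31.55 mm² and its 20.14 mm outline becomes a hole wall) — area = 410.20 mm²; the cube at (14.5, -1) (footprint 10×19.5) is included at this height (area 195.00 mm²); After the difference (first − rest): starting from the result so far (410.20 mm²), the 10×19.5 cube at (14.5, -1) partially overlaps it — only the 18.28 mm² overlap (of its 195.00 mm²) is removed, clipping the outline — area = 391.92 mm²; (rotated 5° about Z; rotation is an isometry so areas/perimeters/island counts are preserved). At z = 2.8: the cube (footprint 15.5×28.5) is included at this height (area 441.75 mm²); the sphere at (11.5, 6.5) is not intersected at this z (|z−center|=4.800 > r=4.5); Taking the first minus the rest: none of the subtracted shapes is present at this height, so the 15.5×28.5 cube is unchanged — area = 441.75 mm²; the cube at (14.5, -1) (footprint 10×19.5) is included at this height (area 195.00 mm²); After the difference (first − rest): starting from that combined region (441.75 mm²), the 10×19.5 cube at (14.5, -1) partially overlaps it — only the 18.50 mm² overlap (of its 195.00 mm²) is removed, clipping the outline — area = 423.25 mm²; (rotated 5° about Z; rotation is an isometry so areas/perimeters/island counts are preserved). Checking containment: at z = 2.8 the cross-section extends beyond the z = 1.12 cross-section by about 31.33 mm².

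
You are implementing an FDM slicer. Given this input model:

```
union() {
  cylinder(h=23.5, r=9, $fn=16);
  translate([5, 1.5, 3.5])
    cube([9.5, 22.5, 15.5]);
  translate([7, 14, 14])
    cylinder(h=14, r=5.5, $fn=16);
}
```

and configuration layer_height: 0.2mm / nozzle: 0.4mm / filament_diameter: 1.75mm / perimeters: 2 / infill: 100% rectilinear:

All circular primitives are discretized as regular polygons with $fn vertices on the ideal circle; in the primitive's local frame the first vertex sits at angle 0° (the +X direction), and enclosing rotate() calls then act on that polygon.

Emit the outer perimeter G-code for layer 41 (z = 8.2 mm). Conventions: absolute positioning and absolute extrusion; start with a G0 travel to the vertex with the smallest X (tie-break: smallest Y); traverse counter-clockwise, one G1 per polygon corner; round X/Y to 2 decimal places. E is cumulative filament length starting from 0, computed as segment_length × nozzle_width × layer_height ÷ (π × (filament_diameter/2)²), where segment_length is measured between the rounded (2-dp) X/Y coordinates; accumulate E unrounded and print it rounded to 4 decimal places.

G0 X-9.00 Y0.00 Z8.20
G1 X-8.31 Y-3.44 E0.1167
G1 X-6.36 Y-6.36 E0.2335
G1 X-3.44 Y-8.31 E0.3503
G1 X0.00 Y-9.00 E0.4670
G1 X3.44 Y-8.31 E0.5837
G1 X6.36 Y-6.36 E0.7004
G1 X8.31 Y-3.44 E0.8172
G1 X9.00 Y0.00 E0.9339
G1 X8.70 Y1.50 E0.9848
G1 X14.50 Y1.50 E1.1777
G1 X14.50 Y24.00 E1.9261
G1 X5.00 Y24.00 E2.2420
G1 X5.00 Y7.28 E2.7981
G1 X3.44 Y8.31 E2.8603
G1 X0.00 Y9.00 E2.9770
G1 X-3.44 Y8.31 E3.0937
G1 X-6.36 Y6.36 E3.2105
G1 X-8.31 Y3.44 E3.3273
G1 X-9.00 Y0.00 E3.4440

At z = 8.2 mm: the r=9 cylinder contributes a regular 16-gon of circumradius 9; the cube at (5, 1.5) (footprint 9.5×22.5) is included at this height; the cylinder at (7, 14) does not reach this height (z outside [14, 28]); Taking the union: the regions partially overlap (shared area 14.27 mm²), so overlapping operands fuse into one piece — 1 connected region. The outline is a single polygon with 19 vertices. Extrusion per mm of travel: 0.4 × 0.2 / (π × 0.875²) = 0.033260. Accumulating E over each segment gives final E = 3.4440.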